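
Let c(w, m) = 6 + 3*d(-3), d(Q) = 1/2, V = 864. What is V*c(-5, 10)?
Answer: 6480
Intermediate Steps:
d(Q) = ½
c(w, m) = 15/2 (c(w, m) = 6 + 3*(½) = 6 + 3/2 = 15/2)
V*c(-5, 10) = 864*(15/2) = 6480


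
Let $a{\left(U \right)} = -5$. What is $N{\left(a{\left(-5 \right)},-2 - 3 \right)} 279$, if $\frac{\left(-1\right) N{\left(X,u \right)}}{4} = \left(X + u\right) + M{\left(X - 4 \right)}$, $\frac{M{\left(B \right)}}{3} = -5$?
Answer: $27900$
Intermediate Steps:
$M{\left(B \right)} = -15$ ($M{\left(B \right)} = 3 \left(-5\right) = -15$)
$N{\left(X,u \right)} = 60 - 4 X - 4 u$ ($N{\left(X,u \right)} = - 4 \left(\left(X + u\right) - 15\right) = - 4 \left(-15 + X + u\right) = 60 - 4 X - 4 u$)
$N{\left(a{\left(-5 \right)},-2 - 3 \right)} 279 = \left(60 - -20 - 4 \left(-2 - 3\right)\right) 279 = \left(60 + 20 - 4 \left(-2 - 3\right)\right) 279 = \left(60 + 20 - -20\right) 279 = \left(60 + 20 + 20\right) 279 = 100 \cdot 279 = 27900$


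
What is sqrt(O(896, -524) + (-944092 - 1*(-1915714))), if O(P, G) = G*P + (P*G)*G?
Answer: sqrt(246522214) ≈ 15701.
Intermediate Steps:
O(P, G) = G*P + P*G**2 (O(P, G) = G*P + (G*P)*G = G*P + P*G**2)
sqrt(O(896, -524) + (-944092 - 1*(-1915714))) = sqrt(-524*896*(1 - 524) + (-944092 - 1*(-1915714))) = sqrt(-524*896*(-523) + (-944092 + 1915714)) = sqrt(245550592 + 971622) = sqrt(246522214)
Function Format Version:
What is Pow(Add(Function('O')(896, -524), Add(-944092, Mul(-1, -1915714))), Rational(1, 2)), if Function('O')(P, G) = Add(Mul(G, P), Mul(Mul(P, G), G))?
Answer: Pow(246522214, Rational(1, 2)) ≈ 15701.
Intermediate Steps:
Function('O')(P, G) = Add(Mul(G, P), Mul(P, Pow(G, 2))) (Function('O')(P, G) = Add(Mul(G, P), Mul(Mul(G, P), G)) = Add(Mul(G, P), Mul(P, Pow(G, 2))))
Pow(Add(Function('O')(896, -524), Add(-944092, Mul(-1, -1915714))), Rational(1, 2)) = Pow(Add(Mul(-524, 896, Add(1, -524)), Add(-944092, Mul(-1, -1915714))), Rational(1, 2)) = Pow(Add(Mul(-524, 896, -523), Add(-944092, 1915714)), Rational(1, 2)) = Pow(Add(245550592, 971622), Rational(1, 2)) = Pow(246522214, Rational(1, 2))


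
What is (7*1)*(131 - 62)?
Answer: 483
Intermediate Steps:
(7*1)*(131 - 62) = 7*69 = 483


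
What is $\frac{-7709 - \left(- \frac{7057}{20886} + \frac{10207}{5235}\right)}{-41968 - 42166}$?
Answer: $\frac{93673833433}{1022117884460} \approx 0.091647$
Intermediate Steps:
$\frac{-7709 - \left(- \frac{7057}{20886} + \frac{10207}{5235}\right)}{-41968 - 42166} = \frac{-7709 - \left(\frac{10207}{5235} + \frac{7057}{-20886}\right)}{-84134} = \left(-7709 - \frac{19582223}{12148690}\right) \left(- \frac{1}{84134}\right) = \left(- \frac{93673833433}{12148690}\right) \left(- \frac{1}{84134}\right) = \frac{93673833433}{1022117884460}$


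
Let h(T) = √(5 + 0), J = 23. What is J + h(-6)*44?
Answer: 23 + 44*√5 ≈ 121.39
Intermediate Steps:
h(T) = √5
J + h(-6)*44 = 23 + √5*44 = 23 + 44*√5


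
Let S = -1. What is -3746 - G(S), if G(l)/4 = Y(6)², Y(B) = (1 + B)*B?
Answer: -10802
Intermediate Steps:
Y(B) = B*(1 + B)
G(l) = 7056 (G(l) = 4*(6*(1 + 6))² = 4*(6*7)² = 4*42² = 4*1764 = 7056)
-3746 - G(S) = -3746 - 1*7056 = -3746 - 7056 = -10802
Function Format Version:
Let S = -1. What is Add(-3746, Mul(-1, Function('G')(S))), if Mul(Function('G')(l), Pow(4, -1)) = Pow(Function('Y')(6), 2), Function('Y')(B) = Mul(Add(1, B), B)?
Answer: -10802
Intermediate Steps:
Function('Y')(B) = Mul(B, Add(1, B))
Function('G')(l) = 7056 (Function('G')(l) = Mul(4, Pow(Mul(6, Add(1, 6)), 2)) = Mul(4, Pow(Mul(6, 7), 2)) = Mul(4, Pow(42, 2)) = Mul(4, 1764) = 7056)
Add(-3746, Mul(-1, Function('G')(S))) = Add(-3746, Mul(-1, 7056)) = Add(-3746, -7056) = -10802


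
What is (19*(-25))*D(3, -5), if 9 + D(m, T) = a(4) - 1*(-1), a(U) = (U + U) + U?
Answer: -1900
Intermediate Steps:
a(U) = 3*U (a(U) = 2*U + U = 3*U)
D(m, T) = 4 (D(m, T) = -9 + (3*4 - 1*(-1)) = -9 + (12 + 1) = -9 + 13 = 4)
(19*(-25))*D(3, -5) = (19*(-25))*4 = -475*4 = -1900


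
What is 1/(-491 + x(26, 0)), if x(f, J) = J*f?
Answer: -1/491 ≈ -0.0020367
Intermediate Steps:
1/(-491 + x(26, 0)) = 1/(-491 + 0*26) = 1/(-491 + 0) = 1/(-491) = -1/491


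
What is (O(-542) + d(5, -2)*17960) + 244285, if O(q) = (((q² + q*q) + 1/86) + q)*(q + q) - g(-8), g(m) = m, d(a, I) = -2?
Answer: -27351631935/43 ≈ -6.3608e+8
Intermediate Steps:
O(q) = 8 + 2*q*(1/86 + q + 2*q²) (O(q) = (((q² + q*q) + 1/86) + q)*(q + q) - 1*(-8) = (((q² + q²) + 1/86) + q)*(2*q) + 8 = ((2*q² + 1/86) + q)*(2*q) + 8 = ((1/86 + 2*q²) + q)*(2*q) + 8 = (1/86 + q + 2*q²)*(2*q) + 8 = 2*q*(1/86 + q + 2*q²) + 8 = 8 + 2*q*(1/86 + q + 2*q²))
(O(-542) + d(5, -2)*17960) + 244285 = ((8 + 2*(-542)² + 4*(-542)³ + (1/43)*(-542)) - 2*17960) + 244285 = ((8 + 2*293764 + 4*(-159220088) - 542/43) - 35920) + 244285 = ((8 + 587528 - 636880352 - 542/43) - 35920) + 244285 = (-27360591630/43 - 35920) + 244285 = -27362136190/43 + 244285 = -27351631935/43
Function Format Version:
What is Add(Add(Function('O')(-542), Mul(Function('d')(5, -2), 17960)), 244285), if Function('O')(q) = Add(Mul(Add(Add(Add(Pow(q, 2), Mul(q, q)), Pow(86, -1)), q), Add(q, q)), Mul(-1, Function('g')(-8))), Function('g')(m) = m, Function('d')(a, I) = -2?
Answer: Rational(-27351631935, 43) ≈ -6.3608e+8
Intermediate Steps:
Function('O')(q) = Add(8, Mul(2, q, Add(Rational(1, 86), q, Mul(2, Pow(q, 2))))) (Function('O')(q) = Add(Mul(Add(Add(Add(Pow(q, 2), Mul(q, q)), Pow(86, -1)), q), Add(q, q)), Mul(-1, -8)) = Add(Mul(Add(Add(Add(Pow(q, 2), Pow(q, 2)), Rational(1, 86)), q), Mul(2, q)), 8) = Add(Mul(Add(Add(Mul(2, Pow(q, 2)), Rational(1, 86)), q), Mul(2, q)), 8) = Add(Mul(Add(Add(Rational(1, 86), Mul(2, Pow(q, 2))), q), Mul(2, q)), 8) = Add(Mul(Add(Rational(1, 86), q, Mul(2, Pow(q, 2))), Mul(2, q)), 8) = Add(Mul(2, q, Add(Rational(1, 86), q, Mul(2, Pow(q, 2)))), 8) = Add(8, Mul(2, q, Add(Rational(1, 86), q, Mul(2, Pow(q, 2))))))
Add(Add(Function('O')(-542), Mul(Function('d')(5, -2), 17960)), 244285) = Add(Add(Add(8, Mul(2, Pow(-542, 2)), Mul(4, Pow(-542, 3)), Mul(Rational(1, 43), -542)), Mul(-2, 17960)), 244285) = Add(Add(Add(8, Mul(2, 293764), Mul(4, -159220088), Rational(-542, 43)), -35920), 244285) = Add(Add(Add(8, 587528, -636880352, Rational(-542, 43)), -35920), 244285) = Add(Add(Rational(-27360591630, 43), -35920), 244285) = Add(Rational(-27362136190, 43), 244285) = Rational(-27351631935, 43)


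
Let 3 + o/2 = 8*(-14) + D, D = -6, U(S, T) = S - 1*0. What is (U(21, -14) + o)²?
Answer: 48841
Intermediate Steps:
U(S, T) = S (U(S, T) = S + 0 = S)
o = -242 (o = -6 + 2*(8*(-14) - 6) = -6 + 2*(-112 - 6) = -6 + 2*(-118) = -6 - 236 = -242)
(U(21, -14) + o)² = (21 - 242)² = (-221)² = 48841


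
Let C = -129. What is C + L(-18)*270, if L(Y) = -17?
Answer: -4719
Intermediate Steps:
C + L(-18)*270 = -129 - 17*270 = -129 - 4590 = -4719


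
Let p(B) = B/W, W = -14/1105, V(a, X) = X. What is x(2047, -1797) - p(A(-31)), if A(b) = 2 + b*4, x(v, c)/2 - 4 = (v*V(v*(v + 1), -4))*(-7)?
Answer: 735075/7 ≈ 1.0501e+5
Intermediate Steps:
W = -14/1105 (W = -14*1/1105 = -14/1105 ≈ -0.012670)
x(v, c) = 8 + 56*v (x(v, c) = 8 + 2*((v*(-4))*(-7)) = 8 + 2*(-4*v*(-7)) = 8 + 2*(28*v) = 8 + 56*v)
A(b) = 2 + 4*b
p(B) = -1105*B/14 (p(B) = B/(-14/1105) = B*(-1105/14) = -1105*B/14)
x(2047, -1797) - p(A(-31)) = (8 + 56*2047) - (-1105)*(2 + 4*(-31))/14 = (8 + 114632) - (-1105)*(2 - 124)/14 = 114640 - (-1105)*(-122)/14 = 114640 - 1*67405/7 = 114640 - 67405/7 = 735075/7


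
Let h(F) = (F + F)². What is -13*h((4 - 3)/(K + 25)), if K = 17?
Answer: -13/441 ≈ -0.029478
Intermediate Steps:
h(F) = 4*F² (h(F) = (2*F)² = 4*F²)
-13*h((4 - 3)/(K + 25)) = -52*((4 - 3)/(17 + 25))² = -52*(1/42)² = -52/1764 = -13*1/441 = -13/441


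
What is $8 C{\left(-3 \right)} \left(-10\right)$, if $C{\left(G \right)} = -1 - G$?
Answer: $-160$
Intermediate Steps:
$8 C{\left(-3 \right)} \left(-10\right) = 8 \left(-1 - -3\right) \left(-10\right) = 8 \left(-1 + 3\right) \left(-10\right) = 8 \cdot 2 \left(-10\right) = 16 \left(-10\right) = -160$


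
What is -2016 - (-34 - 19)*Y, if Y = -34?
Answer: -3818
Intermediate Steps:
-2016 - (-34 - 19)*Y = -2016 - (-34 - 19)*(-34) = -2016 - (-53)*(-34) = -2016 - 1*1802 = -2016 - 1802 = -3818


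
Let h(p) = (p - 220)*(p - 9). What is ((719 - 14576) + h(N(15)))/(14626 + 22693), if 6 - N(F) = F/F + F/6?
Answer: -49773/149276 ≈ -0.33343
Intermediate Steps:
N(F) = 5 - F/6 (N(F) = 6 - (F/F + F/6) = 6 - (1 + F*(1/6)) = 6 - (1 + F/6) = 6 + (-1 - F/6) = 5 - F/6)
h(p) = (-220 + p)*(-9 + p)
((719 - 14576) + h(N(15)))/(14626 + 22693) = ((719 - 14576) + (1980 + (5 - 1/6*15)**2 - 229*(5 - 1/6*15)))/(14626 + 22693) = (-13857 + (1980 + (5 - 5/2)**2 - 229*(5 - 5/2)))/37319 = (-13857 + (1980 + (5/2)**2 - 229*5/2))*(1/37319) = (-13857 + (1980 + 25/4 - 1145/2))*(1/37319) = (-13857 + 5655/4)*(1/37319) = -49773/4*1/37319 = -49773/149276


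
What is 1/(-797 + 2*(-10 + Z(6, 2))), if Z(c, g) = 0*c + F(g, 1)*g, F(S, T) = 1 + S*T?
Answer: -1/805 ≈ -0.0012422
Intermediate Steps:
Z(c, g) = g*(1 + g) (Z(c, g) = 0*c + (1 + g*1)*g = 0 + (1 + g)*g = 0 + g*(1 + g) = g*(1 + g))
1/(-797 + 2*(-10 + Z(6, 2))) = 1/(-797 + 2*(-10 + 2*(1 + 2))) = 1/(-797 + 2*(-10 + 2*3)) = 1/(-797 + 2*(-10 + 6)) = 1/(-797 + 2*(-4)) = 1/(-797 - 8) = 1/(-805) = -1/805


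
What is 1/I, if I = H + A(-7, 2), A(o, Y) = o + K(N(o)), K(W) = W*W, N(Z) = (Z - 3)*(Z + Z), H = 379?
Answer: 1/19972 ≈ 5.0070e-5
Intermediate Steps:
N(Z) = 2*Z*(-3 + Z) (N(Z) = (-3 + Z)*(2*Z) = 2*Z*(-3 + Z))
K(W) = W²
A(o, Y) = o + 4*o²*(-3 + o)² (A(o, Y) = o + (2*o*(-3 + o))² = o + 4*o²*(-3 + o)²)
I = 19972 (I = 379 - 7*(1 + 4*(-7)*(-3 - 7)²) = 379 - 7*(1 + 4*(-7)*(-10)²) = 379 - 7*(1 + 4*(-7)*100) = 379 - 7*(1 - 2800) = 379 - 7*(-2799) = 379 + 19593 = 19972)
1/I = 1/19972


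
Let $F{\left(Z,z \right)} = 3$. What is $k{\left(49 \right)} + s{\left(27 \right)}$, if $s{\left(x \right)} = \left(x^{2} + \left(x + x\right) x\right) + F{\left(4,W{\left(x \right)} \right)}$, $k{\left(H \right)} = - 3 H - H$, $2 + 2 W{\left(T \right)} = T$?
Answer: $1994$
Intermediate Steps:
$W{\left(T \right)} = -1 + \frac{T}{2}$
$k{\left(H \right)} = - 4 H$
$s{\left(x \right)} = 3 + 3 x^{2}$ ($s{\left(x \right)} = \left(x^{2} + \left(x + x\right) x\right) + 3 = \left(x^{2} + 2 x x\right) + 3 = \left(x^{2} + 2 x^{2}\right) + 3 = 3 x^{2} + 3 = 3 + 3 x^{2}$)
$k{\left(49 \right)} + s{\left(27 \right)} = \left(-4\right) 49 + \left(3 + 3 \cdot 27^{2}\right) = -196 + \left(3 + 3 \cdot 729\right) = -196 + \left(3 + 2187\right) = -196 + 2190 = 1994$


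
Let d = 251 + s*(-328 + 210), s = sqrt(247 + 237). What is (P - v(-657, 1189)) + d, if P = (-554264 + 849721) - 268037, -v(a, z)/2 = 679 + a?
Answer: 25119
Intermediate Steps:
v(a, z) = -1358 - 2*a (v(a, z) = -2*(679 + a) = -1358 - 2*a)
s = 22 (s = sqrt(484) = 22)
P = 27420 (P = 295457 - 268037 = 27420)
d = -2345 (d = 251 + 22*(-328 + 210) = 251 + 22*(-118) = 251 - 2596 = -2345)
(P - v(-657, 1189)) + d = (27420 - (-1358 - 2*(-657))) - 2345 = (27420 - (-1358 + 1314)) - 2345 = (27420 - 1*(-44)) - 2345 = (27420 + 44) - 2345 = 27464 - 2345 = 25119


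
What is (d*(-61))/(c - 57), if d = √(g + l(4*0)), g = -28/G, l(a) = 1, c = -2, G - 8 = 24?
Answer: 61*√2/236 ≈ 0.36554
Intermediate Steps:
G = 32 (G = 8 + 24 = 32)
g = -7/8 (g = -28/32 = -28*1/32 = -7/8 ≈ -0.87500)
d = √2/4 (d = √(-7/8 + 1) = √(⅛) = √2/4 ≈ 0.35355)
(d*(-61))/(c - 57) = ((√2/4)*(-61))/(-2 - 57) = -61*√2/4/(-59) = -61*√2/4*(-1/59) = 61*√2/236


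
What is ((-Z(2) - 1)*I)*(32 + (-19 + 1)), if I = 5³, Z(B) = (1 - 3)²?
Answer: -8750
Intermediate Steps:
Z(B) = 4 (Z(B) = (-2)² = 4)
I = 125
((-Z(2) - 1)*I)*(32 + (-19 + 1)) = ((-1*4 - 1)*125)*(32 + (-19 + 1)) = ((-4 - 1)*125)*(32 - 18) = -5*125*14 = -625*14 = -8750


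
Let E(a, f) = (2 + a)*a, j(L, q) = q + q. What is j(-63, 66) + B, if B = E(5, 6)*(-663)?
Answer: -23073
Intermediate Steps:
j(L, q) = 2*q
E(a, f) = a*(2 + a)
B = -23205 (B = (5*(2 + 5))*(-663) = (5*7)*(-663) = 35*(-663) = -23205)
j(-63, 66) + B = 2*66 - 23205 = 132 - 23205 = -23073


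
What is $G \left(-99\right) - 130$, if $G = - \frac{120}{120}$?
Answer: $-31$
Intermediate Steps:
$G = -1$ ($G = \left(-120\right) \frac{1}{120} = -1$)
$G \left(-99\right) - 130 = \left(-1\right) \left(-99\right) - 130 = 99 - 130 = -31$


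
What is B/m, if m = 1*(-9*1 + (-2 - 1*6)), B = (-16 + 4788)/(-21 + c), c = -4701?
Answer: 2386/40137 ≈ 0.059446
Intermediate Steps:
B = -2386/2361 (B = (-16 + 4788)/(-21 - 4701) = 4772/(-4722) = 4772*(-1/4722) = -2386/2361 ≈ -1.0106)
m = -17 (m = 1*(-9 + (-2 - 6)) = 1*(-9 - 8) = 1*(-17) = -17)
B/m = -2386/2361/(-17) = -2386/2361*(-1/17) = 2386/40137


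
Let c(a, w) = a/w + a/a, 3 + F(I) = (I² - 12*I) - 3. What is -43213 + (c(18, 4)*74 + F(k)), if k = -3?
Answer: -42767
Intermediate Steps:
F(I) = -6 + I² - 12*I (F(I) = -3 + ((I² - 12*I) - 3) = -3 + (-3 + I² - 12*I) = -6 + I² - 12*I)
c(a, w) = 1 + a/w (c(a, w) = a/w + 1 = 1 + a/w)
-43213 + (c(18, 4)*74 + F(k)) = -43213 + (((18 + 4)/4)*74 + (-6 + (-3)² - 12*(-3))) = -43213 + (((¼)*22)*74 + (-6 + 9 + 36)) = -43213 + ((11/2)*74 + 39) = -43213 + (407 + 39) = -43213 + 446 = -42767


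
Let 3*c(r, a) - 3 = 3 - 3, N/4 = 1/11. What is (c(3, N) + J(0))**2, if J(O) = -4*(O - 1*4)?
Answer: 289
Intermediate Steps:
N = 4/11 ≈ 0.36364
J(O) = 16 - 4*O (J(O) = -4*(O - 4) = -4*(-4 + O) = 16 - 4*O)
c(r, a) = 1 (c(r, a) = 1 + (3 - 3)/3 = 1 + (1/3)*0 = 1 + 0 = 1)
(c(3, N) + J(0))**2 = (1 + (16 - 4*0))**2 = (1 + (16 + 0))**2 = (1 + 16)**2 = 17**2 = 289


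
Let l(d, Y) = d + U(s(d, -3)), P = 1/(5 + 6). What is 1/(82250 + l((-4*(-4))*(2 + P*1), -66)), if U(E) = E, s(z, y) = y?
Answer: 11/905085 ≈ 1.2154e-5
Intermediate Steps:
P = 1/11 ≈ 0.090909
l(d, Y) = -3 + d (l(d, Y) = d - 3 = -3 + d)
1/(82250 + l((-4*(-4))*(2 + P*1), -66)) = 1/(82250 + (-3 + (-4*(-4))*(2 + (1/11)*1))) = 1/(82250 + (-3 + 16*(2 + 1/11))) = 1/(82250 + (-3 + 16*(23/11))) = 1/(82250 + (-3 + 368/11)) = 1/(82250 + 335/11) = 1/(905085/11) = 11/905085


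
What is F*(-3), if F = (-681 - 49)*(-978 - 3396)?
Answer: -9579060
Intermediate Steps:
F = 3193020 (F = -730*(-4374) = 3193020)
F*(-3) = 3193020*(-3) = -9579060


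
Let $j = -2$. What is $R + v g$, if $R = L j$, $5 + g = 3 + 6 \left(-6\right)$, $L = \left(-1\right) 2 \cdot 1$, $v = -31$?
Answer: $1182$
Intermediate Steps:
$L = -2$ ($L = \left(-2\right) 1 = -2$)
$g = -38$ ($g = -5 + \left(3 + 6 \left(-6\right)\right) = -5 + \left(3 - 36\right) = -5 - 33 = -38$)
$R = 4$ ($R = \left(-2\right) \left(-2\right) = 4$)
$R + v g = 4 - -1178 = 4 + 1178 = 1182$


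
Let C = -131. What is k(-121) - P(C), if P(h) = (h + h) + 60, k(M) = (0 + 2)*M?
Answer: -40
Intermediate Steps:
k(M) = 2*M
P(h) = 60 + 2*h (P(h) = 2*h + 60 = 60 + 2*h)
k(-121) - P(C) = 2*(-121) - (60 + 2*(-131)) = -242 - (60 - 262) = -242 - 1*(-202) = -242 + 202 = -40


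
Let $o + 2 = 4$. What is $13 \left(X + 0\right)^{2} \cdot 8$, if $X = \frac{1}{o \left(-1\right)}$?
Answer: $26$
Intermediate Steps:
$o = 2$ ($o = -2 + 4 = 2$)
$X = - \frac{1}{2}$ ($X = \frac{1}{2 \left(-1\right)} = \frac{1}{2} \left(-1\right) = - \frac{1}{2} \approx -0.5$)
$13 \left(X + 0\right)^{2} \cdot 8 = 13 \left(- \frac{1}{2} + 0\right)^{2} \cdot 8 = 13 \left(- \frac{1}{2}\right)^{2} \cdot 8 = 13 \cdot \frac{1}{4} \cdot 8 = \frac{13}{4} \cdot 8 = 26$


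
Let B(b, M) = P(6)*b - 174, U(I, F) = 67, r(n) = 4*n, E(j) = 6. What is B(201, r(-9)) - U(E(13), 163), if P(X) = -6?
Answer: -1447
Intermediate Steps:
B(b, M) = -174 - 6*b (B(b, M) = -6*b - 174 = -174 - 6*b)
B(201, r(-9)) - U(E(13), 163) = (-174 - 6*201) - 1*67 = (-174 - 1206) - 67 = -1380 - 67 = -1447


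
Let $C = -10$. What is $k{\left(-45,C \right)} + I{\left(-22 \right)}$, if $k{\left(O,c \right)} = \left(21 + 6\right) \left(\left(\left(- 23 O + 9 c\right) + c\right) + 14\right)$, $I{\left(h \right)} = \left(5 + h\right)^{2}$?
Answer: $25912$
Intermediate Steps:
$k{\left(O,c \right)} = 378 - 621 O + 270 c$ ($k{\left(O,c \right)} = 27 \left(\left(- 23 O + 10 c\right) + 14\right) = 27 \left(14 - 23 O + 10 c\right) = 378 - 621 O + 270 c$)
$k{\left(-45,C \right)} + I{\left(-22 \right)} = \left(378 - -27945 + 270 \left(-10\right)\right) + \left(5 - 22\right)^{2} = \left(378 + 27945 - 2700\right) + \left(-17\right)^{2} = 25623 + 289 = 25912$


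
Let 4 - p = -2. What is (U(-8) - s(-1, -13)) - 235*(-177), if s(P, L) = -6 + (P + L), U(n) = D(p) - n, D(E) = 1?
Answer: 41624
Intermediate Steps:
p = 6 (p = 4 - 1*(-2) = 4 + 2 = 6)
U(n) = 1 - n
s(P, L) = -6 + L + P (s(P, L) = -6 + (L + P) = -6 + L + P)
(U(-8) - s(-1, -13)) - 235*(-177) = ((1 - 1*(-8)) - (-6 - 13 - 1)) - 235*(-177) = ((1 + 8) - 1*(-20)) + 41595 = (9 + 20) + 41595 = 29 + 41595 = 41624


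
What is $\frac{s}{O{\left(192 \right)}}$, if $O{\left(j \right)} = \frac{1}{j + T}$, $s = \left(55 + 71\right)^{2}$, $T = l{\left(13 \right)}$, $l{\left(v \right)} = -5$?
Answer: $2968812$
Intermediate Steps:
$T = -5$
$s = 15876$ ($s = 126^{2} = 15876$)
$O{\left(j \right)} = \frac{1}{-5 + j}$ ($O{\left(j \right)} = \frac{1}{j - 5} = \frac{1}{-5 + j}$)
$\frac{s}{O{\left(192 \right)}} = \frac{15876}{\frac{1}{-5 + 192}} = \frac{15876}{\frac{1}{187}} = 15876 \frac{1}{\frac{1}{187}} = 15876 \cdot 187 = 2968812$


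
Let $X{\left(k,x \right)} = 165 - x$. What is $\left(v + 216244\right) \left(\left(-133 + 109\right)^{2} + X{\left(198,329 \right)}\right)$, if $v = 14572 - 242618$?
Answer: $-4862424$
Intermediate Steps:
$v = -228046$
$\left(v + 216244\right) \left(\left(-133 + 109\right)^{2} + X{\left(198,329 \right)}\right) = \left(-228046 + 216244\right) \left(\left(-133 + 109\right)^{2} + \left(165 - 329\right)\right) = - 11802 \left(\left(-24\right)^{2} + \left(165 - 329\right)\right) = - 11802 \left(576 - 164\right) = \left(-11802\right) 412 = -4862424$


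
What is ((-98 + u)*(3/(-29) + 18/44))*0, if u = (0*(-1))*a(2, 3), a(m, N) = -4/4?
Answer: 0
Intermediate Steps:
a(m, N) = -1 (a(m, N) = -4*1/4 = -1)
u = 0 (u = (0*(-1))*(-1) = 0*(-1) = 0)
((-98 + u)*(3/(-29) + 18/44))*0 = ((-98 + 0)*(3/(-29) + 18/44))*0 = -98*(3*(-1/29) + 18*(1/44))*0 = -98*(-3/29 + 9/22)*0 = -98*195/638*0 = -9555/319*0 = 0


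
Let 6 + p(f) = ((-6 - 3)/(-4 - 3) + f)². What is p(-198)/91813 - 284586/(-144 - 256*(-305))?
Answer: -566276114961/175310680216 ≈ -3.2301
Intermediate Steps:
p(f) = -6 + (9/7 + f)² (p(f) = -6 + ((-6 - 3)/(-4 - 3) + f)² = -6 + (-9/(-7) + f)² = -6 + (-9*(-⅐) + f)² = -6 + (9/7 + f)²)
p(-198)/91813 - 284586/(-144 - 256*(-305)) = (-6 + (9 + 7*(-198))²/49)/91813 - 284586/(-144 - 256*(-305)) = (-6 + (9 - 1386)²/49)*(1/91813) - 284586/(-144 + 78080) = (-6 + (1/49)*(-1377)²)*(1/91813) - 284586/77936 = (-6 + (1/49)*1896129)*(1/91813) - 284586*1/77936 = (-6 + 1896129/49)*(1/91813) - 142293/38968 = (1895835/49)*(1/91813) - 142293/38968 = 1895835/4498837 - 142293/38968 = -566276114961/175310680216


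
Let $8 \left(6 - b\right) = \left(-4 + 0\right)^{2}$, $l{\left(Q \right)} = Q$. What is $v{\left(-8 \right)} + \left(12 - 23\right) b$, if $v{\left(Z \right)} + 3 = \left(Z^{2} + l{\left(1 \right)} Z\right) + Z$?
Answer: $1$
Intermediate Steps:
$b = 4$ ($b = 6 - \frac{\left(-4 + 0\right)^{2}}{8} = 6 - \frac{\left(-4\right)^{2}}{8} = 6 - 2 = 4$)
$v{\left(Z \right)} = -3 + Z^{2} + 2 Z$ ($v{\left(Z \right)} = -3 + \left(\left(Z^{2} + 1 Z\right) + Z\right) = -3 + \left(\left(Z^{2} + Z\right) + Z\right) = -3 + \left(\left(Z + Z^{2}\right) + Z\right) = -3 + \left(Z^{2} + 2 Z\right) = -3 + Z^{2} + 2 Z$)
$v{\left(-8 \right)} + \left(12 - 23\right) b = \left(-3 + \left(-8\right)^{2} + 2 \left(-8\right)\right) + \left(12 - 23\right) 4 = \left(-3 + 64 - 16\right) + \left(12 - 23\right) 4 = 45 - 44 = 1$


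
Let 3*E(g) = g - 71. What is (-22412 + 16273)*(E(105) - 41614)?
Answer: 766196312/3 ≈ 2.5540e+8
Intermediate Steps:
E(g) = -71/3 + g/3 (E(g) = (g - 71)/3 = (-71 + g)/3 = -71/3 + g/3)
(-22412 + 16273)*(E(105) - 41614) = (-22412 + 16273)*((-71/3 + (⅓)*105) - 41614) = -6139*((-71/3 + 35) - 41614) = -6139*(34/3 - 41614) = -6139*(-124808/3) = 766196312/3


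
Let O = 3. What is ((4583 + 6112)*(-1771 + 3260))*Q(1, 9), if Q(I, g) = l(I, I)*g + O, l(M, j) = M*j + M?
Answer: 334421955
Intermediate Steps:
l(M, j) = M + M*j
Q(I, g) = 3 + I*g*(1 + I) (Q(I, g) = (I*(1 + I))*g + 3 = I*g*(1 + I) + 3 = 3 + I*g*(1 + I))
((4583 + 6112)*(-1771 + 3260))*Q(1, 9) = ((4583 + 6112)*(-1771 + 3260))*(3 + 1*9*(1 + 1)) = (10695*1489)*(3 + 1*9*2) = 15924855*(3 + 18) = 15924855*21 = 334421955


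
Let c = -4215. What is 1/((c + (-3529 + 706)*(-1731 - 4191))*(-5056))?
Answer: -1/84503916096 ≈ -1.1834e-11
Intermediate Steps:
1/((c + (-3529 + 706)*(-1731 - 4191))*(-5056)) = 1/(-4215 + (-3529 + 706)*(-1731 - 4191)*(-5056)) = -1/5056/(-4215 - 2823*(-5922)) = -1/5056/(-4215 + 16717806) = -1/5056/16713591 = (1/16713591)*(-1/5056) = -1/84503916096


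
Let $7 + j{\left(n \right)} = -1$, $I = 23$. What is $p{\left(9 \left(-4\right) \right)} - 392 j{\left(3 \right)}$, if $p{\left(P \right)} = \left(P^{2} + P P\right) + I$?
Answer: $5751$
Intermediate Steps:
$p{\left(P \right)} = 23 + 2 P^{2}$ ($p{\left(P \right)} = \left(P^{2} + P P\right) + 23 = \left(P^{2} + P^{2}\right) + 23 = 2 P^{2} + 23 = 23 + 2 P^{2}$)
$j{\left(n \right)} = -8$ ($j{\left(n \right)} = -7 - 1 = -8$)
$p{\left(9 \left(-4\right) \right)} - 392 j{\left(3 \right)} = \left(23 + 2 \left(9 \left(-4\right)\right)^{2}\right) - -3136 = \left(23 + 2 \left(-36\right)^{2}\right) + 3136 = \left(23 + 2 \cdot 1296\right) + 3136 = \left(23 + 2592\right) + 3136 = 2615 + 3136 = 5751$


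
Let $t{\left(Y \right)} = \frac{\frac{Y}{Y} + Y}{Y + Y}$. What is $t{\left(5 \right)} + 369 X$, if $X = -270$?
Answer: $- \frac{498147}{5} \approx -99629.0$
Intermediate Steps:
$t{\left(Y \right)} = \frac{1 + Y}{2 Y}$
$t{\left(5 \right)} + 369 X = \frac{1 + 5}{2 \cdot 5} + 369 \left(-270\right) = \frac{1}{2} \cdot \frac{1}{5} \cdot 6 - 99630 = \frac{3}{5} - 99630 = - \frac{498147}{5}$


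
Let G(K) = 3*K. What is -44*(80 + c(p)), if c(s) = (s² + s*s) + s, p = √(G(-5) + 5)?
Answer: -2640 - 44*I*√10 ≈ -2640.0 - 139.14*I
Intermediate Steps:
p = I*√10 (p = √(3*(-5) + 5) = √(-15 + 5) = √(-10) = I*√10 ≈ 3.1623*I)
c(s) = s + 2*s² (c(s) = (s² + s²) + s = 2*s² + s = s + 2*s²)
-44*(80 + c(p)) = -44*(80 + (I*√10)*(1 + 2*(I*√10))) = -44*(80 + (I*√10)*(1 + 2*I*√10)) = -44*(80 + I*√10*(1 + 2*I*√10)) = -3520 - 44*I*√10*(1 + 2*I*√10)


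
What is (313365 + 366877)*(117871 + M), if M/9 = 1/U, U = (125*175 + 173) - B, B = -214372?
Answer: 9478172936341309/118210 ≈ 8.0181e+10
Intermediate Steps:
U = 236420 (U = (125*175 + 173) - 1*(-214372) = (21875 + 173) + 214372 = 22048 + 214372 = 236420)
M = 9/236420 ≈ 3.8068e-5
(313365 + 366877)*(117871 + M) = (313365 + 366877)*(117871 + 9/236420) = 680242*(27867061829/236420) = 9478172936341309/118210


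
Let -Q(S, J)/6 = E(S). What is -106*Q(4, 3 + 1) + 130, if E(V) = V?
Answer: 2674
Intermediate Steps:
Q(S, J) = -6*S
-106*Q(4, 3 + 1) + 130 = -(-636)*4 + 130 = -106*(-24) + 130 = 2544 + 130 = 2674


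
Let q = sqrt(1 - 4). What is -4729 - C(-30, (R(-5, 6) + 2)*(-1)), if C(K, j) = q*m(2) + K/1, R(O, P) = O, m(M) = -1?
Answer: -4699 + I*sqrt(3) ≈ -4699.0 + 1.732*I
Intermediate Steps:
q = I*sqrt(3) (q = sqrt(-3) = I*sqrt(3) ≈ 1.732*I)
C(K, j) = K - I*sqrt(3) (C(K, j) = (I*sqrt(3))*(-1) + K/1 = -I*sqrt(3) + K*1 = -I*sqrt(3) + K = K - I*sqrt(3))
-4729 - C(-30, (R(-5, 6) + 2)*(-1)) = -4729 - (-30 - I*sqrt(3)) = -4729 + (30 + I*sqrt(3)) = -4699 + I*sqrt(3)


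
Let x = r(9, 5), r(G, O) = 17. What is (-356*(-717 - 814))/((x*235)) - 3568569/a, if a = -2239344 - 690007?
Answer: 1610858184791/11702757245 ≈ 137.65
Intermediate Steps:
x = 17
a = -2929351
(-356*(-717 - 814))/((x*235)) - 3568569/a = (-356*(-717 - 814))/((17*235)) - 3568569/(-2929351) = -356*(-1531)/3995 - 3568569*(-1/2929351) = 545036*(1/3995) + 3568569/2929351 = 545036/3995 + 3568569/2929351 = 1610858184791/11702757245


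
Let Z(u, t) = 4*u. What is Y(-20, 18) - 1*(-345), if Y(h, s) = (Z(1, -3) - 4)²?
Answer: 345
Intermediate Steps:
Y(h, s) = 0 (Y(h, s) = (4*1 - 4)² = (4 - 4)² = 0² = 0)
Y(-20, 18) - 1*(-345) = 0 - 1*(-345) = 0 + 345 = 345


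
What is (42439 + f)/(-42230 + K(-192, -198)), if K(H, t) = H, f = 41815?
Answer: -42127/21211 ≈ -1.9861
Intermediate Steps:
(42439 + f)/(-42230 + K(-192, -198)) = (42439 + 41815)/(-42230 - 192) = 84254/(-42422) = 84254*(-1/42422) = -42127/21211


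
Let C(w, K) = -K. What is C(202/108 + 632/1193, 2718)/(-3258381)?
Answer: 906/1086127 ≈ 0.00083416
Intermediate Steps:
C(202/108 + 632/1193, 2718)/(-3258381) = -1*2718/(-3258381) = -2718*(-1/3258381) = 906/1086127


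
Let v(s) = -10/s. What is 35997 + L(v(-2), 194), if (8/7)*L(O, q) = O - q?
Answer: 286653/8 ≈ 35832.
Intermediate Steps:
L(O, q) = -7*q/8 + 7*O/8 (L(O, q) = 7*(O - q)/8 = -7*q/8 + 7*O/8)
35997 + L(v(-2), 194) = 35997 + (-7/8*194 + 7*(-10/(-2))/8) = 35997 + (-679/4 + 7*(-10*(-½))/8) = 35997 + (-679/4 + (7/8)*5) = 35997 + (-679/4 + 35/8) = 35997 - 1323/8 = 286653/8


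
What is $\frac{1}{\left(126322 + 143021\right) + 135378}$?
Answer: $\frac{1}{404721} \approx 2.4708 \cdot 10^{-6}$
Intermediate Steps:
$\frac{1}{\left(126322 + 143021\right) + 135378} = \frac{1}{269343 + 135378} = \frac{1}{404721}$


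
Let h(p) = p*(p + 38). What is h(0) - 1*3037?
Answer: -3037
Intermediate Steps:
h(p) = p*(38 + p)
h(0) - 1*3037 = 0*(38 + 0) - 1*3037 = 0*38 - 3037 = 0 - 3037 = -3037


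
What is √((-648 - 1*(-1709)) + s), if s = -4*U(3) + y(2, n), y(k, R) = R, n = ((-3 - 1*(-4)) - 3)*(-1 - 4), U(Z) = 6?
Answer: √1047 ≈ 32.357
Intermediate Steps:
n = 10 (n = ((-3 + 4) - 3)*(-5) = (1 - 3)*(-5) = -2*(-5) = 10)
s = -14 (s = -4*6 + 10 = -24 + 10 = -14)
√((-648 - 1*(-1709)) + s) = √((-648 - 1*(-1709)) - 14) = √((-648 + 1709) - 14) = √(1061 - 14) = √1047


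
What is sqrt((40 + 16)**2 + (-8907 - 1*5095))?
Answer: I*sqrt(10866) ≈ 104.24*I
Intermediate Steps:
sqrt((40 + 16)**2 + (-8907 - 1*5095)) = sqrt(56**2 + (-8907 - 5095)) = sqrt(3136 - 14002) = sqrt(-10866) = I*sqrt(10866)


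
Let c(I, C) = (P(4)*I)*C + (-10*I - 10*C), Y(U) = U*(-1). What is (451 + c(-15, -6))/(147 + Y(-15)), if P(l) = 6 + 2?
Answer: 1381/162 ≈ 8.5247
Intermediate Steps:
P(l) = 8
Y(U) = -U
c(I, C) = -10*C - 10*I + 8*C*I (c(I, C) = (8*I)*C + (-10*I - 10*C) = 8*C*I + (-10*C - 10*I) = -10*C - 10*I + 8*C*I)
(451 + c(-15, -6))/(147 + Y(-15)) = (451 + (-10*(-6) - 10*(-15) + 8*(-6)*(-15)))/(147 - 1*(-15)) = (451 + (60 + 150 + 720))/(147 + 15) = (451 + 930)/162 = 1381*(1/162) = 1381/162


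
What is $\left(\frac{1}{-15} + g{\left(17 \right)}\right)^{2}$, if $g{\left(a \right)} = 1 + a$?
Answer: $\frac{72361}{225} \approx 321.6$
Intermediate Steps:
$\left(\frac{1}{-15} + g{\left(17 \right)}\right)^{2} = \left(\frac{1}{-15} + \left(1 + 17\right)\right)^{2} = \left(- \frac{1}{15} + 18\right)^{2} = \left(\frac{269}{15}\right)^{2} = \frac{72361}{225}$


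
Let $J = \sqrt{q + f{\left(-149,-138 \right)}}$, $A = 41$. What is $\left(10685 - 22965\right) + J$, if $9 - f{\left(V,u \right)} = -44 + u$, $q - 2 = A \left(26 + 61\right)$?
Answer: $-12280 + 4 \sqrt{235} \approx -12219.0$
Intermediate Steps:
$q = 3569$ ($q = 2 + 41 \left(26 + 61\right) = 2 + 41 \cdot 87 = 2 + 3567 = 3569$)
$f{\left(V,u \right)} = 53 - u$ ($f{\left(V,u \right)} = 9 - \left(-44 + u\right) = 53 - u$)
$J = 4 \sqrt{235}$ ($J = \sqrt{3569 + \left(53 - -138\right)} = \sqrt{3569 + \left(53 + 138\right)} = \sqrt{3569 + 191} = \sqrt{3760} = 4 \sqrt{235} \approx 61.319$)
$\left(10685 - 22965\right) + J = \left(10685 - 22965\right) + 4 \sqrt{235} = -12280 + 4 \sqrt{235}$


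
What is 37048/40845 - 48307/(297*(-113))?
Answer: 1072155781/456933015 ≈ 2.3464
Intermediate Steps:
37048/40845 - 48307/(297*(-113)) = 37048*(1/40845) - 48307/(-33561) = 37048/40845 - 48307*(-1/33561) = 37048/40845 + 48307/33561 = 1072155781/456933015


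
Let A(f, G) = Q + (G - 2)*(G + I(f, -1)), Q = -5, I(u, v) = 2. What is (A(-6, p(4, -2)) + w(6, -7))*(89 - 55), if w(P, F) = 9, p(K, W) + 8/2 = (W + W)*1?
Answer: 2176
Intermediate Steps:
p(K, W) = -4 + 2*W (p(K, W) = -4 + (W + W)*1 = -4 + (2*W)*1 = -4 + 2*W)
A(f, G) = -5 + (-2 + G)*(2 + G) (A(f, G) = -5 + (G - 2)*(G + 2) = -5 + (-2 + G)*(2 + G))
(A(-6, p(4, -2)) + w(6, -7))*(89 - 55) = ((-9 + (-4 + 2*(-2))**2) + 9)*(89 - 55) = ((-9 + (-4 - 4)**2) + 9)*34 = ((-9 + (-8)**2) + 9)*34 = ((-9 + 64) + 9)*34 = (55 + 9)*34 = 64*34 = 2176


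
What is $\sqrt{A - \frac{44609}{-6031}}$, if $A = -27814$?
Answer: $\frac{5 i \sqrt{40456340015}}{6031} \approx 166.75 i$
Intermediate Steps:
$\sqrt{A - \frac{44609}{-6031}} = \sqrt{-27814 - \frac{44609}{-6031}} = \sqrt{-27814 - - \frac{44609}{6031}} = \sqrt{-27814 + \frac{44609}{6031}} = \sqrt{- \frac{167701625}{6031}} = \frac{5 i \sqrt{40456340015}}{6031}$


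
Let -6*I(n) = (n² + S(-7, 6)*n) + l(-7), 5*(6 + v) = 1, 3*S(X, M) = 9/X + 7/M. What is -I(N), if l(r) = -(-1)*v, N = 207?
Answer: 999483/140 ≈ 7139.2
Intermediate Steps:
S(X, M) = 3/X + 7/(3*M) (S(X, M) = (9/X + 7/M)/3 = (7/M + 9/X)/3 = 3/X + 7/(3*M))
v = -29/5 (v = -6 + (⅕)*1 = -6 + ⅕ = -29/5 ≈ -5.8000)
l(r) = -29/5 (l(r) = -(-1)*(-29)/5 = -1*29/5 = -29/5)
I(n) = 29/30 - n²/6 + 5*n/756 (I(n) = -((n² + (3/(-7) + (7/3)/6)*n) - 29/5)/6 = -((n² + (3*(-⅐) + (7/3)*(⅙))*n) - 29/5)/6 = -((n² + (-3/7 + 7/18)*n) - 29/5)/6 = -((n² - 5*n/126) - 29/5)/6 = -(-29/5 + n² - 5*n/126)/6 = 29/30 - n²/6 + 5*n/756)
-I(N) = -(29/30 - ⅙*207² + (5/756)*207) = -(29/30 - ⅙*42849 + 115/84) = -(29/30 - 14283/2 + 115/84) = -1*(-999483/140) = 999483/140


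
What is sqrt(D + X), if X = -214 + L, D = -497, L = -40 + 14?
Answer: I*sqrt(737) ≈ 27.148*I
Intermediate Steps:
L = -26
X = -240 (X = -214 - 26 = -240)
sqrt(D + X) = sqrt(-497 - 240) = sqrt(-737) = I*sqrt(737)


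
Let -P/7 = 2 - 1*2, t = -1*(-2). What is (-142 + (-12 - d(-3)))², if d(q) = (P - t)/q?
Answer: 215296/9 ≈ 23922.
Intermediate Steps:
t = 2
P = 0 (P = -7*(2 - 1*2) = -7*(2 - 2) = -7*0 = 0)
d(q) = -2/q (d(q) = (0 - 1*2)/q = (0 - 2)/q = -2/q)
(-142 + (-12 - d(-3)))² = (-142 + (-12 - (-2)/(-3)))² = (-142 + (-12 - (-2)*(-1)/3))² = (-142 + (-12 - 1*⅔))² = (-142 + (-12 - ⅔))² = (-142 - 38/3)² = (-464/3)² = 215296/9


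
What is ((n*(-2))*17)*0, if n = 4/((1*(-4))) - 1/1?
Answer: 0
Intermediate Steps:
n = -2 (n = 4/(-4) - 1*1 = 4*(-¼) - 1 = -1 - 1 = -2)
((n*(-2))*17)*0 = (-2*(-2)*17)*0 = (4*17)*0 = 68*0 = 0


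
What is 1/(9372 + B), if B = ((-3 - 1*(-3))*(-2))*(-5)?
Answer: 1/9372 ≈ 0.00010670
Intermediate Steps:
B = 0 (B = ((-3 + 3)*(-2))*(-5) = (0*(-2))*(-5) = 0*(-5) = 0)
1/(9372 + B) = 1/(9372 + 0) = 1/9372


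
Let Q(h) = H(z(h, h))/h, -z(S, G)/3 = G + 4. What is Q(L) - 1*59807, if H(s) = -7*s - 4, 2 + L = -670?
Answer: -2511017/42 ≈ -59786.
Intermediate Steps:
z(S, G) = -12 - 3*G (z(S, G) = -3*(G + 4) = -3*(4 + G) = -12 - 3*G)
L = -672 (L = -2 - 670 = -672)
H(s) = -4 - 7*s
Q(h) = (80 + 21*h)/h (Q(h) = (-4 - 7*(-12 - 3*h))/h = (-4 + (84 + 21*h))/h = (80 + 21*h)/h)
Q(L) - 1*59807 = (21 + 80/(-672)) - 1*59807 = (21 + 80*(-1/672)) - 59807 = (21 - 5/42) - 59807 = 877/42 - 59807 = -2511017/42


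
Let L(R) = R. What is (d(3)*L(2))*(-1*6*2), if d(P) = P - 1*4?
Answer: 24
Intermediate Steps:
d(P) = -4 + P (d(P) = P - 4 = -4 + P)
(d(3)*L(2))*(-1*6*2) = ((-4 + 3)*2)*(-1*6*2) = (-1*2)*(-6*2) = -2*(-12) = 24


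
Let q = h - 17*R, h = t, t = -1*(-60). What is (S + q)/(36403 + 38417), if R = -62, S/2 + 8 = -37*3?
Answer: 73/6235 ≈ 0.011708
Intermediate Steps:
S = -238 (S = -16 + 2*(-37*3) = -16 + 2*(-111) = -16 - 222 = -238)
t = 60
h = 60
q = 1114 (q = 60 - 17*(-62) = 60 + 1054 = 1114)
(S + q)/(36403 + 38417) = (-238 + 1114)/(36403 + 38417) = 876/74820 = 876*(1/74820) = 73/6235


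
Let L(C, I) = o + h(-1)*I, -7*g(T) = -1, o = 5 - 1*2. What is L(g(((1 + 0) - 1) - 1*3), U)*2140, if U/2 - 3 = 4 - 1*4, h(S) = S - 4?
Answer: -57780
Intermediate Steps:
h(S) = -4 + S
o = 3 (o = 5 - 2 = 3)
g(T) = 1/7 (g(T) = -1/7*(-1) = 1/7)
U = 6 (U = 6 + 2*(4 - 1*4) = 6 + 2*(4 - 4) = 6 + 2*0 = 6 + 0 = 6)
L(C, I) = 3 - 5*I (L(C, I) = 3 + (-4 - 1)*I = 3 - 5*I)
L(g(((1 + 0) - 1) - 1*3), U)*2140 = (3 - 5*6)*2140 = (3 - 30)*2140 = -27*2140 = -57780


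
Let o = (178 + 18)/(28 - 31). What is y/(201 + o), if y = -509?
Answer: -1527/407 ≈ -3.7518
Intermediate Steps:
o = -196/3 (o = 196/(-3) = 196*(-1/3) = -196/3 ≈ -65.333)
y/(201 + o) = -509/(201 - 196/3) = -509/407/3 = -509*3/407 = -1527/407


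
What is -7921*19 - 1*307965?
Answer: -458464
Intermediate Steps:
-7921*19 - 1*307965 = -150499 - 307965 = -458464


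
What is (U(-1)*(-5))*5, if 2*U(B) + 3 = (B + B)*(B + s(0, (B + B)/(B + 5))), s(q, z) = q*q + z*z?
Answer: 75/4 ≈ 18.750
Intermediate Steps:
s(q, z) = q² + z²
U(B) = -3/2 + B*(B + 4*B²/(5 + B)²) (U(B) = -3/2 + ((B + B)*(B + (0² + ((B + B)/(B + 5))²)))/2 = -3/2 + ((2*B)*(B + (0 + ((2*B)/(5 + B))²)))/2 = -3/2 + ((2*B)*(B + (0 + (2*B/(5 + B))²)))/2 = -3/2 + ((2*B)*(B + (0 + 4*B²/(5 + B)²)))/2 = -3/2 + ((2*B)*(B + 4*B²/(5 + B)²))/2 = -3/2 + (2*B*(B + 4*B²/(5 + B)²))/2 = -3/2 + B*(B + 4*B²/(5 + B)²))
(U(-1)*(-5))*5 = ((-3/2 + (-1)² + 4*(-1)³/(5 - 1)²)*(-5))*5 = ((-3/2 + 1 + 4*(-1)/4²)*(-5))*5 = ((-3/2 + 1 + 4*(-1)*(1/16))*(-5))*5 = ((-3/2 + 1 - ¼)*(-5))*5 = -¾*(-5)*5 = (15/4)*5 = 75/4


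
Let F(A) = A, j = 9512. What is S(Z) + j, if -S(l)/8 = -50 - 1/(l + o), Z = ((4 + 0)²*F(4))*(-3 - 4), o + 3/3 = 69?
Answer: 941638/95 ≈ 9912.0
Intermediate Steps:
o = 68 (o = -1 + 69 = 68)
Z = -448 (Z = ((4 + 0)²*4)*(-3 - 4) = (4²*4)*(-7) = (16*4)*(-7) = 64*(-7) = -448)
S(l) = 400 + 8/(68 + l) (S(l) = -8*(-50 - 1/(l + 68)) = -8*(-50 - 1/(68 + l)) = 400 + 8/(68 + l))
S(Z) + j = 8*(3401 + 50*(-448))/(68 - 448) + 9512 = 8*(3401 - 22400)/(-380) + 9512 = 8*(-1/380)*(-18999) + 9512 = 37998/95 + 9512 = 941638/95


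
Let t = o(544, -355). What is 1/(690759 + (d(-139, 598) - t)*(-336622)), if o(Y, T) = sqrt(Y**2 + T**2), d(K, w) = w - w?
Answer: -690759/160618370695422640 - sqrt(421961)/160618370695422640 ≈ -4.3047e-12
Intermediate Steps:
d(K, w) = 0
o(Y, T) = sqrt(T**2 + Y**2)
t = sqrt(421961) (t = sqrt((-355)**2 + 544**2) = sqrt(126025 + 295936) = sqrt(421961) ≈ 649.58)
1/(690759 + (d(-139, 598) - t)*(-336622)) = 1/((690759 + (0 - sqrt(421961)))*(-336622)) = -1/336622/(690759 - sqrt(421961)) = -1/(336622*(690759 - sqrt(421961)))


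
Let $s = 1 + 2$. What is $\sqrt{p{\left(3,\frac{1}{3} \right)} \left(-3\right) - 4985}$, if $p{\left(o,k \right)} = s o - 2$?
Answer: $i \sqrt{5006} \approx 70.753 i$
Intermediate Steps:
$s = 3$
$p{\left(o,k \right)} = -2 + 3 o$ ($p{\left(o,k \right)} = 3 o - 2 = -2 + 3 o$)
$\sqrt{p{\left(3,\frac{1}{3} \right)} \left(-3\right) - 4985} = \sqrt{\left(-2 + 3 \cdot 3\right) \left(-3\right) - 4985} = \sqrt{\left(-2 + 9\right) \left(-3\right) - 4985} = \sqrt{7 \left(-3\right) - 4985} = \sqrt{-21 - 4985} = \sqrt{-5006} = i \sqrt{5006}$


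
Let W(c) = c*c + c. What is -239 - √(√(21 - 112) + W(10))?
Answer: -239 - √(110 + I*√91) ≈ -249.5 - 0.45435*I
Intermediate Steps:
W(c) = c + c² (W(c) = c² + c = c + c²)
-239 - √(√(21 - 112) + W(10)) = -239 - √(√(21 - 112) + 10*(1 + 10)) = -239 - √(√(-91) + 10*11) = -239 - √(I*√91 + 110) = -239 - √(110 + I*√91)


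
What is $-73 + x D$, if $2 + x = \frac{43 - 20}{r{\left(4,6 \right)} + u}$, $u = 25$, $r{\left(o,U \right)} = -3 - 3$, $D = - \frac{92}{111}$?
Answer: $- \frac{50859}{703} \approx -72.346$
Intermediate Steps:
$D = - \frac{92}{111}$ ($D = \left(-92\right) \frac{1}{111} = - \frac{92}{111} \approx -0.82883$)
$r{\left(o,U \right)} = -6$ ($r{\left(o,U \right)} = -3 - 3 = -6$)
$x = - \frac{15}{19}$ ($x = -2 + \frac{43 - 20}{-6 + 25} = -2 + \frac{23}{19} = - \frac{15}{19} \approx -0.78947$)
$-73 + x D = -73 - - \frac{460}{703} = -73 + \frac{460}{703} = - \frac{50859}{703}$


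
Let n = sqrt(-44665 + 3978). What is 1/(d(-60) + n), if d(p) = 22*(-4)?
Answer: -88/48431 - I*sqrt(40687)/48431 ≈ -0.001817 - 0.0041649*I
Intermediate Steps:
d(p) = -88
n = I*sqrt(40687) (n = sqrt(-40687) = I*sqrt(40687) ≈ 201.71*I)
1/(d(-60) + n) = 1/(-88 + I*sqrt(40687))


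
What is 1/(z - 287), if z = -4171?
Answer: -1/4458 ≈ -0.00022432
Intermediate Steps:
1/(z - 287) = 1/(-4171 - 287) = 1/(-4458) = -1/4458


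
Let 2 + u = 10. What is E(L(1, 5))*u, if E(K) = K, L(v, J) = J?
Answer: 40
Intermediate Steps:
u = 8 (u = -2 + 10 = 8)
E(L(1, 5))*u = 5*8 = 40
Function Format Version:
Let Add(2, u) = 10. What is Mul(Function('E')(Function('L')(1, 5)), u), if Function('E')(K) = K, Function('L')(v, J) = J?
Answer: 40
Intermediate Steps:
u = 8 (u = Add(-2, 10) = 8)
Mul(Function('E')(Function('L')(1, 5)), u) = Mul(5, 8) = 40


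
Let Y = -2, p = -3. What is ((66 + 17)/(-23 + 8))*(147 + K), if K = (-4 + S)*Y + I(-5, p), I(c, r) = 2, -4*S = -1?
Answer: -25979/30 ≈ -865.97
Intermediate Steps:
S = ¼ (S = -¼*(-1) = ¼ ≈ 0.25000)
K = 19/2 (K = (-4 + ¼)*(-2) + 2 = -15/4*(-2) + 2 = 15/2 + 2 = 19/2 ≈ 9.5000)
((66 + 17)/(-23 + 8))*(147 + K) = ((66 + 17)/(-23 + 8))*(147 + 19/2) = (83/(-15))*(313/2) = (83*(-1/15))*(313/2) = -83/15*313/2 = -25979/30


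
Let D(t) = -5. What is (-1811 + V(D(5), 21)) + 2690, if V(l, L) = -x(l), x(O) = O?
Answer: 884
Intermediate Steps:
V(l, L) = -l
(-1811 + V(D(5), 21)) + 2690 = (-1811 - 1*(-5)) + 2690 = (-1811 + 5) + 2690 = -1806 + 2690 = 884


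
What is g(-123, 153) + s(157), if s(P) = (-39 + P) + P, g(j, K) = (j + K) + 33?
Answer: 338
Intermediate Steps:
g(j, K) = 33 + K + j (g(j, K) = (K + j) + 33 = 33 + K + j)
s(P) = -39 + 2*P
g(-123, 153) + s(157) = (33 + 153 - 123) + (-39 + 2*157) = 63 + (-39 + 314) = 63 + 275 = 338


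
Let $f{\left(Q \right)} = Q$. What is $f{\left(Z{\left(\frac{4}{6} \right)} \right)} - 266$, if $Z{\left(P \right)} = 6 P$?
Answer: $-262$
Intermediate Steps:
$f{\left(Z{\left(\frac{4}{6} \right)} \right)} - 266 = 6 \cdot \frac{4}{6} - 266 = 6 \cdot 4 \cdot \frac{1}{6} - 266 = 6 \cdot \frac{2}{3} - 266 = 4 - 266 = -262$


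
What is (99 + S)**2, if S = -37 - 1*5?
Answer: 3249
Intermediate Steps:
S = -42 (S = -37 - 5 = -42)
(99 + S)**2 = (99 - 42)**2 = 57**2 = 3249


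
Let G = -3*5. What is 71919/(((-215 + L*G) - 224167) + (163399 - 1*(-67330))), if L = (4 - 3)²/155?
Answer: 2229489/196754 ≈ 11.331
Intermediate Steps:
L = 1/155 (L = 1²*(1/155) = 1*(1/155) = 1/155 ≈ 0.0064516)
G = -15
71919/(((-215 + L*G) - 224167) + (163399 - 1*(-67330))) = 71919/(((-215 + (1/155)*(-15)) - 224167) + (163399 - 1*(-67330))) = 71919/(((-215 - 3/31) - 224167) + (163399 + 67330)) = 71919/((-6668/31 - 224167) + 230729) = 71919/(-6955845/31 + 230729) = 71919/(196754/31) = 71919*(31/196754) = 2229489/196754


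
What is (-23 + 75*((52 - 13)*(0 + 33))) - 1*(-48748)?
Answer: 145250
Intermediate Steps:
(-23 + 75*((52 - 13)*(0 + 33))) - 1*(-48748) = (-23 + 75*(39*33)) + 48748 = (-23 + 75*1287) + 48748 = (-23 + 96525) + 48748 = 96502 + 48748 = 145250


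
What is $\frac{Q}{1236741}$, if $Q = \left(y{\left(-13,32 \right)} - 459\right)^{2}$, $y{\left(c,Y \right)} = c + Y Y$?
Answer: $\frac{101568}{412247} \approx 0.24638$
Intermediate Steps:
$y{\left(c,Y \right)} = c + Y^{2}$
$Q = 304704$ ($Q = \left(\left(-13 + 32^{2}\right) - 459\right)^{2} = \left(\left(-13 + 1024\right) - 459\right)^{2} = \left(1011 - 459\right)^{2} = 552^{2} = 304704$)
$\frac{Q}{1236741} = \frac{304704}{1236741} = 304704 \cdot \frac{1}{1236741} = \frac{101568}{412247}$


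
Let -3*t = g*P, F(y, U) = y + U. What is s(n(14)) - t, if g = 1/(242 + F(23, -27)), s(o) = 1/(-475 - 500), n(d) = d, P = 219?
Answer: 70937/232050 ≈ 0.30570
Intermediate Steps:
F(y, U) = U + y
s(o) = -1/975 (s(o) = 1/(-975) = -1/975)
g = 1/238 (g = 1/(242 + (-27 + 23)) = 1/(242 - 4) = 1/238 ≈ 0.0042017)
t = -73/238 (t = -219/714 = -⅓*219/238 = -73/238 ≈ -0.30672)
s(n(14)) - t = -1/975 - 1*(-73/238) = -1/975 + 73/238 = 70937/232050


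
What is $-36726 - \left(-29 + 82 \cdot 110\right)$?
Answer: $-45717$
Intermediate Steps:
$-36726 - \left(-29 + 82 \cdot 110\right) = -36726 - \left(-29 + 9020\right) = -36726 - 8991 = -45717$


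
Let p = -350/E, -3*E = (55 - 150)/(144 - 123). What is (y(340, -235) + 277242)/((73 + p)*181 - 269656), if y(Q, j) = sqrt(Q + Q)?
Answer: -76342/82183 - 38*sqrt(170)/5670627 ≈ -0.92901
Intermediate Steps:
E = 95/63 (E = -(55 - 150)/(3*(144 - 123)) = -(-95)/(3*21) = -1/3*(-95/21) = 95/63 ≈ 1.5079)
y(Q, j) = sqrt(2)*sqrt(Q) (y(Q, j) = sqrt(2*Q) = sqrt(2)*sqrt(Q))
p = -4410/19 (p = -350/95/63 = -350*63/95 = -4410/19 ≈ -232.11)
(y(340, -235) + 277242)/((73 + p)*181 - 269656) = (sqrt(2)*sqrt(340) + 277242)/((73 - 4410/19)*181 - 269656) = (sqrt(2)*(2*sqrt(85)) + 277242)/(-3023/19*181 - 269656) = (2*sqrt(170) + 277242)/(-547163/19 - 269656) = (277242 + 2*sqrt(170))/(-5670627/19) = (277242 + 2*sqrt(170))*(-19/5670627) = -76342/82183 - 38*sqrt(170)/5670627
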